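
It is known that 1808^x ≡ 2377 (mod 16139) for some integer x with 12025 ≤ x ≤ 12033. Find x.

12033

Compute 1808^12025 mod 16139 = 9927, then multiply by 1808 repeatedly:
  1808^12025=9927  1808^12026=1448  1808^12027=3466  1808^12028=4596  1808^12029=14122
  1808^12030=678  1808^12031=15399  1808^12032=1617  1808^12033=2377
Found 2377 at exponent 12033.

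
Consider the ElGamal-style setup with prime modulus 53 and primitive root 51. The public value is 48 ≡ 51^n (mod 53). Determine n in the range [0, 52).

47

Baby-step giant-step with m = ceil(sqrt(52)) = 8.
Baby table (51^j mod 53 for j=0..7):
  0:1  1:51  2:4  3:45  4:16  5:21  6:11  7:31
Giant step factor: 51^(-8) ≡ 47 (mod 53).
Scan 48·47^i mod 53 for i = 0, 1, …:
  i=0: 48   i=1: 30   i=2: 32   i=3: 20
  i=4: 39   i=5: 31
Match at i=5, j=7: n = 5·8 + 7 = 47.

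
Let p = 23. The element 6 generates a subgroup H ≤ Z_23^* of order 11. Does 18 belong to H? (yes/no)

yes

⟨6⟩ has order 11; its elements mod 23 are {1, 2, 3, 4, 6, 8, 9, 12, 13, 16, 18}.
18 is in this set.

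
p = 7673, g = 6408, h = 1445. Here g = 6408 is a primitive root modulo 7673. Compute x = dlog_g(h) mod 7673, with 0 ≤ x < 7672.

1617

Baby-step giant-step with m = ceil(sqrt(7672)) = 88.
Baby table (6408^j mod 7673 for j=0..87):
  0:1  1:6408  2:4241  3:6235  4:569  5:1477  6:3807  7:2789
  8:1495  9:4056  10:2397  11:6303  12:6625  13:5964  14:5772  15:3116
  16:2182  17:2050  18:224  19:541  20:6205  21:154  22:4688  23:909
  24:1065  25:3223  26:4941  27:3130  28:7491  29:40  30:3111  31:834
  32:3864  33:7414  34:5369  35:6493  36:4138  37:6089  38:1107  39:3804
  40:6584  41:4118  42:697  43:690  44:1872  45:2877  46:5270  47:1287
  48:6294  49:2664  50:6160  51:3368  52:5668  53:4235  54:6152  55:5815
  56:2432  57:393  58:1600  59:1672  60:2668  61:1100  62:4986  63:7589
  64:6511  65:4387  66:5697  67:5915  68:6373  69:2478  70:3587  71:4861
  72:4581  73:5823  74:7658  75:3629  76:5442  77:6224  78:6811  79:864
  80:4279  81:4203  82:594  83:544  84:2410  85:5204  86:374  87:2616
Giant step factor: 6408^(-88) ≡ 3729 (mod 7673).
Scan 1445·3729^i mod 7673 for i = 0, 1, …:
  i=0: 1445   i=1: 1959   i=2: 415   i=3: 5262
  i=4: 2137   i=5: 4299   i=6: 2074   i=7: 7235
  i=8: 1047   i=9: 6379     …   i=17: 3714
  i=18: 7414
Match at i=18, j=33: x = 18·88 + 33 = 1617.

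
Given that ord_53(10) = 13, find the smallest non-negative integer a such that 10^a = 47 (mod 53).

2

Successive powers of 10 modulo 53:
  10^0=1  10^1=10  10^2=47
So 10^2 ≡ 47 (mod 53), giving a = 2.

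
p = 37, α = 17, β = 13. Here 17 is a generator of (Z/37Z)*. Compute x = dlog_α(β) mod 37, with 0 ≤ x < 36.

Successive powers of 17 modulo 37:
  17^0=1  17^1=17  17^2=30  17^3=29  17^4=12  17^5=19
  17^6=27  17^7=15  17^8=33  17^9=6  17^10=28  17^11=32
  17^12=26  17^13=35  17^14=3  17^15=14  17^16=16  17^17=13
So 17^17 ≡ 13 (mod 37), giving x = 17.

17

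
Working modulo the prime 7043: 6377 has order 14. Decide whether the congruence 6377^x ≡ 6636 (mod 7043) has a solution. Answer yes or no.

no

⟨6377⟩ has order 14; its elements mod 7043 are {1, 153, 666, 2280, 2808, 3296, 3310, 3733, 3747, 4235, 4763, 6377, 6890, 7042}.
6636 is not in this set.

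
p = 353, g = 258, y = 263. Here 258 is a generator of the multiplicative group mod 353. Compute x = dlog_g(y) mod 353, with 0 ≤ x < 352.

161

Baby-step giant-step with m = ceil(sqrt(352)) = 19.
Baby table (258^j mod 353 for j=0..18):
  0:1  1:258  2:200  3:62  4:111  5:45  6:314  7:175
  8:319  9:53  10:260  11:10  12:109  13:235  14:267  15:51
  16:97  17:316  18:338
Giant step factor: 258^(-19) ≡ 163 (mod 353).
Scan 263·163^i mod 353 for i = 0, 1, …:
  i=0: 263   i=1: 156   i=2: 12   i=3: 191
  i=4: 69   i=5: 304   i=6: 132   i=7: 336
  i=8: 53
Match at i=8, j=9: x = 8·19 + 9 = 161.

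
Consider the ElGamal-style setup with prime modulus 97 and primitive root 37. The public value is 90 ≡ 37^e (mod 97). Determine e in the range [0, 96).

61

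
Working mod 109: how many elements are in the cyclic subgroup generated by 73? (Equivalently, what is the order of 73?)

27

The order of 73 must divide p − 1 = 108 = 2^2 · 3^3.
Divisors: 1, 2, 3, 4, 6, 9, 12, 18, 27, 36, 54, 108.
Check each in increasing order: 73^1 ≡ 73;  73^2 ≡ 97;  73^3 ≡ 105;  73^4 ≡ 35;  73^6 ≡ 16;  73^9 ≡ 45;  73^12 ≡ 38;  73^18 ≡ 63;  73^27 ≡ 1.
Smallest exponent giving 1 is 27.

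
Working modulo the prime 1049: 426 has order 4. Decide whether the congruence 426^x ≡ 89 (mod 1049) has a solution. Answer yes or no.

no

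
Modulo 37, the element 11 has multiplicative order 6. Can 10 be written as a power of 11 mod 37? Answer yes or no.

⟨11⟩ has order 6; its elements mod 37 are {1, 10, 11, 26, 27, 36}.
10 is in this set.

yes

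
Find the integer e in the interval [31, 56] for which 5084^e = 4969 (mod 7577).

Compute 5084^31 mod 7577 = 2637, then multiply by 5084 repeatedly:
  5084^31=2637  5084^32=2795  5084^33=2905  5084^34=1447  5084^35=6858
  5084^36=4295  5084^37=6443  5084^38=841  5084^39=2216  5084^40=6722
  5084^41=2378  5084^42=4437  5084^43=979  5084^44=6724  5084^45=4969
Found 4969 at exponent 45.

45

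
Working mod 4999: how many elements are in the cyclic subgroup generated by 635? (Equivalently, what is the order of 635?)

2499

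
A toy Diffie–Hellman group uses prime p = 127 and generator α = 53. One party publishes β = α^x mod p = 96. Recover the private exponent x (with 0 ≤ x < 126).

107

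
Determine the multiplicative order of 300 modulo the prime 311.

The order of 300 must divide p − 1 = 310 = 2 · 5 · 31.
Divisors: 1, 2, 5, 10, 31, 62, 155, 310.
Check each in increasing order: 300^1 ≡ 300;  300^2 ≡ 121;  300^5 ≡ 47;  300^10 ≡ 32;  300^31 ≡ 1.
Smallest exponent giving 1 is 31.

31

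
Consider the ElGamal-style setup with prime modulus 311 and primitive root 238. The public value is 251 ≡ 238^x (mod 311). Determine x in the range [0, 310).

283

Baby-step giant-step with m = ceil(sqrt(310)) = 18.
Baby table (238^j mod 311 for j=0..17):
  0:1  1:238  2:42  3:44  4:209  5:293  6:70  7:177
  8:141  9:281  10:13  11:295  12:235  13:261  14:229  15:77
  16:288  17:124
Giant step factor: 238^(-18) ≡ 245 (mod 311).
Scan 251·245^i mod 311 for i = 0, 1, …:
  i=0: 251   i=1: 228   i=2: 191   i=3: 145
  i=4: 71   i=5: 290   i=6: 142   i=7: 269
  i=8: 284   i=9: 227     …   i=14: 95
  i=15: 261
Match at i=15, j=13: x = 15·18 + 13 = 283.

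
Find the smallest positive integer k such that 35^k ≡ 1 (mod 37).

The order of 35 must divide p − 1 = 36 = 2^2 · 3^2.
Divisors: 1, 2, 3, 4, 6, 9, 12, 18, 36.
Check each in increasing order: 35^1 ≡ 35;  35^2 ≡ 4;  35^3 ≡ 29;  35^4 ≡ 16;  35^6 ≡ 27;  35^9 ≡ 6;  35^12 ≡ 26;  35^18 ≡ 36;  35^36 ≡ 1.
Smallest exponent giving 1 is 36.

36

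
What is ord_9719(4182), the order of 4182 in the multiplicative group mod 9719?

9718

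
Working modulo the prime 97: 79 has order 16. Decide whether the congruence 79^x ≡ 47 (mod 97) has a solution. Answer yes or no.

yes

47 ∈ ⟨79⟩ iff 47^16 ≡ 1 (mod 97), since |⟨79⟩| = 16.
47^16 mod 97 = 1.
Since 1 = 1, 47 lies in the subgroup.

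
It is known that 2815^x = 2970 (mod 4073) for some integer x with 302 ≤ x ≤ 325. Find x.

302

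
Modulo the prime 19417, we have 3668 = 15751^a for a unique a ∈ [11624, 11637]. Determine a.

11628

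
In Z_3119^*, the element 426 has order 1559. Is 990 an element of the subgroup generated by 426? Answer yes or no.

990 ∈ ⟨426⟩ iff 990^1559 ≡ 1 (mod 3119), since |⟨426⟩| = 1559.
990^1559 mod 3119 = 1.
Since 1 = 1, 990 lies in the subgroup.

yes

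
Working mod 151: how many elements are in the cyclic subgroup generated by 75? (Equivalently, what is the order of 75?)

The order of 75 must divide p − 1 = 150 = 2 · 3 · 5^2.
Divisors: 1, 2, 3, 5, 6, 10, 15, 25, 30, 50, 75, 150.
Check each in increasing order: 75^1 ≡ 75;  75^2 ≡ 38;  75^3 ≡ 132;  75^5 ≡ 33;  75^6 ≡ 59;  75^10 ≡ 32;  75^15 ≡ 150;  75^25 ≡ 119;  75^30 ≡ 1.
Smallest exponent giving 1 is 30.

30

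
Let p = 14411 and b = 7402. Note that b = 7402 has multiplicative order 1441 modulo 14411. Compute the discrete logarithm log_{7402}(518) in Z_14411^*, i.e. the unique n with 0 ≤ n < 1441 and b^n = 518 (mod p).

Baby-step giant-step with m = ceil(sqrt(1441)) = 38.
Baby table (7402^j mod 14411 for j=0..37):
  0:1  1:7402  2:13393  3:1717  4:13143  5:10236  6:8245  7:13316
  8:8203  9:5063  10:7726  11:5004  12:3338  13:7422  14:2912  15:10179
  16:4250  17:13698  18:11211  19:5284  20:714  21:10602  22:8109  23:1003
  24:2541  25:2127  26:7242  27:10775  28:6076  29:12232  30:11362  31:13339
  32:5517  33:10471  34:3984  35:4662  36:8190  37:9714
Giant step factor: 7402^(-38) ≡ 900 (mod 14411).
Scan 518·900^i mod 14411 for i = 0, 1, …:
  i=0: 518   i=1: 5048   i=2: 3735   i=3: 3737
  i=4: 5537   i=5: 11505   i=6: 7402
Match at i=6, j=1: n = 6·38 + 1 = 229.

229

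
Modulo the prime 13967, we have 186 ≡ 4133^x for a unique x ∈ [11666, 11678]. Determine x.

11668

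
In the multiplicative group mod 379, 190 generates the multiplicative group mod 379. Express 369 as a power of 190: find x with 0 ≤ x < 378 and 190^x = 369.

44

Baby-step giant-step with m = ceil(sqrt(378)) = 20.
Baby table (190^j mod 379 for j=0..19):
  0:1  1:190  2:95  3:237  4:308  5:154  6:77  7:228
  8:114  9:57  10:218  11:109  12:244  13:122  14:61  15:220
  16:110  17:55  18:217  19:298
Giant step factor: 190^(-20) ≡ 262 (mod 379).
Scan 369·262^i mod 379 for i = 0, 1, …:
  i=0: 369   i=1: 33   i=2: 308
Match at i=2, j=4: x = 2·20 + 4 = 44.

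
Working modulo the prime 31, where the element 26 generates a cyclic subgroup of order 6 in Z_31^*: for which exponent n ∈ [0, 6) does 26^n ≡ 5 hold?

4

Successive powers of 26 modulo 31:
  26^0=1  26^1=26  26^2=25  26^3=30  26^4=5
So 26^4 ≡ 5 (mod 31), giving n = 4.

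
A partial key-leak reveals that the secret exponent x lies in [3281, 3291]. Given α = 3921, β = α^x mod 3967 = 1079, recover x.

Compute 3921^3281 mod 3967 = 1041, then multiply by 3921 repeatedly:
  3921^3281=1041  3921^3282=3685  3921^3283=1071  3921^3284=2305  3921^3285=1079
Found 1079 at exponent 3285.

3285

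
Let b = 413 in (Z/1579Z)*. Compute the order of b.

The order of 413 must divide p − 1 = 1578 = 2 · 3 · 263.
Divisors: 1, 2, 3, 6, 263, 526, 789, 1578.
Check each in increasing order: 413^1 ≡ 413;  413^2 ≡ 37;  413^3 ≡ 1070;  413^6 ≡ 125;  413^263 ≡ 1.
Smallest exponent giving 1 is 263.

263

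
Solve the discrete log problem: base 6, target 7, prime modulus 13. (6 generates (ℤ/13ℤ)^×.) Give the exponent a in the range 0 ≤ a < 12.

7

Successive powers of 6 modulo 13:
  6^0=1  6^1=6  6^2=10  6^3=8  6^4=9  6^5=2
  6^6=12  6^7=7
So 6^7 ≡ 7 (mod 13), giving a = 7.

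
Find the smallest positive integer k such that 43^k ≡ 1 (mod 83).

82

The order of 43 must divide p − 1 = 82 = 2 · 41.
Divisors: 1, 2, 41, 82.
Check each in increasing order: 43^1 ≡ 43;  43^2 ≡ 23;  43^41 ≡ 82;  43^82 ≡ 1.
Smallest exponent giving 1 is 82.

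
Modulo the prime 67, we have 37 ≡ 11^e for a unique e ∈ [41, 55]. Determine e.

Compute 11^41 mod 67 = 48, then multiply by 11 repeatedly:
  11^41=48  11^42=59  11^43=46  11^44=37
Found 37 at exponent 44.

44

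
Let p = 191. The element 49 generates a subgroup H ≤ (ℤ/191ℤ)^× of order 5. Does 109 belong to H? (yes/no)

yes

⟨49⟩ has order 5; its elements mod 191 are {1, 39, 49, 109, 184}.
109 is in this set.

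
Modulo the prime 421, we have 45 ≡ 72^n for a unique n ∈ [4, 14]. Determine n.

Compute 72^4 mod 421 = 163, then multiply by 72 repeatedly:
  72^4=163  72^5=369  72^6=45
Found 45 at exponent 6.

6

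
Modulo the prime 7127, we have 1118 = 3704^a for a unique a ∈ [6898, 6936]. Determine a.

6924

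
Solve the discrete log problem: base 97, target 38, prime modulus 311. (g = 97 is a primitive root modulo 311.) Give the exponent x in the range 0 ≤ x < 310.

Baby-step giant-step with m = ceil(sqrt(310)) = 18.
Baby table (97^j mod 311 for j=0..17):
  0:1  1:97  2:79  3:199  4:21  5:171  6:104  7:136
  8:130  9:170  10:7  11:57  12:242  13:149  14:147  15:264
  16:106  17:19
Giant step factor: 97^(-18) ≡ 27 (mod 311).
Scan 38·27^i mod 311 for i = 0, 1, …:
  i=0: 38   i=1: 93   i=2: 23   i=3: 310
  i=4: 284   i=5: 204   i=6: 221   i=7: 58
  i=8: 11   i=9: 297   i=10: 244   i=11: 57
Match at i=11, j=11: x = 11·18 + 11 = 209.

209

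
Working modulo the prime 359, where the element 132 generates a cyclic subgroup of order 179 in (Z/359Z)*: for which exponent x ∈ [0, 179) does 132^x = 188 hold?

92

Baby-step giant-step with m = ceil(sqrt(179)) = 14.
Baby table (132^j mod 359 for j=0..13):
  0:1  1:132  2:192  3:214  4:246  5:162  6:203  7:230
  8:204  9:3  10:37  11:217  12:283  13:20
Giant step factor: 132^(-14) ≡ 147 (mod 359).
Scan 188·147^i mod 359 for i = 0, 1, …:
  i=0: 188   i=1: 352   i=2: 48   i=3: 235
  i=4: 81   i=5: 60   i=6: 204
Match at i=6, j=8: x = 6·14 + 8 = 92.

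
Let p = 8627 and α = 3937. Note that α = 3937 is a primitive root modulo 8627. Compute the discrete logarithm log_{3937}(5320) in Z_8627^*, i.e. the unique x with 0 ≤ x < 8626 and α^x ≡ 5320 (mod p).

8585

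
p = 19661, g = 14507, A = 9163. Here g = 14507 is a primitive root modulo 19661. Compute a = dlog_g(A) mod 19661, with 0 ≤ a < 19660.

9866

Baby-step giant-step with m = ceil(sqrt(19660)) = 141.
Baby table (14507^j mod 19661 for j=0..140):
  0:1  1:14507  2:1705  3:897  4:16858  5:15488  6:18169  7:2317
  8:12070  9:18285  10:13944  11:13240  12:4371  13:3372  14:1036  15:8248
  16:16551  17:5225  18:5920  19:2192  20:7507  21:1770  22:124  23:9717
  24:14810  25:12923  26:6326  27:13395  28:11602  29:12054  30:2444  31:6325
  32:18549  33:9897  34:11157  35:5247  36:10498  37:380  38:7580  39:18748
  40:6623  41:16215  42:6801  43:3209  44:15376  45:5587  46:7967  47:9911
  48:17645  49:9456  50:3395  51:460  52:8141  53:17521  54:19400  55:8246
  56:7198  57:1815  58:4126  59:7798  60:15853  61:4754  62:15151  63:5238
  64:17562  65:4696  66:19168  67:4653  68:4858  69:9982  70:5609  71:12545
  72:8099  73:17718  74:6773  75:9894  76:6958  77:132  78:7807  79:8789
  80:438  81:3563  82:19333  83:19327  84:10929  85:699  86:14978  87:12135
  88:17512  89:6803  90:12562  91:18786  92:7381  93:2361  94:1565  95:14661
  96:14090  97:7874  98:17369  99:16368  100:4679  101:8481  102:14990  103:9270
  104:18311  105:17567  106:18248  107:8032  108:9138  109:10504  110:8778  111:17810
  112:4469  113:9466  114:10838  115:17510  116:17111  117:9152  118:16992  119:12987
  120:10707  121:4549  122:10027  123:9611  124:10626  125:9142  126:9549  127:15598
  128:1737  129:12918  130:12435  131:4870  132:7117  133:6408  134:3648  135:13785
  136:6964  137:8530  138:18037  139:14171  140:3281
Giant step factor: 14507^(-141) ≡ 15098 (mod 19661).
Scan 9163·15098^i mod 19661 for i = 0, 1, …:
  i=0: 9163   i=1: 8178   i=2: 364   i=3: 10253
  i=4: 8741   i=5: 6986   i=6: 13024   i=7: 6691
  i=8: 2500   i=9: 15541     …   i=68: 19448
  i=69: 8530
Match at i=69, j=137: a = 69·141 + 137 = 9866.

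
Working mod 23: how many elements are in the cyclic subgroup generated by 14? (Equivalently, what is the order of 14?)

22

The order of 14 must divide p − 1 = 22 = 2 · 11.
Divisors: 1, 2, 11, 22.
Check each in increasing order: 14^1 ≡ 14;  14^2 ≡ 12;  14^11 ≡ 22;  14^22 ≡ 1.
Smallest exponent giving 1 is 22.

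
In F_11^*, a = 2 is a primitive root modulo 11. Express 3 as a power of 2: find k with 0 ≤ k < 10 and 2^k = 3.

8

Successive powers of 2 modulo 11:
  2^0=1  2^1=2  2^2=4  2^3=8  2^4=5  2^5=10
  2^6=9  2^7=7  2^8=3
So 2^8 ≡ 3 (mod 11), giving k = 8.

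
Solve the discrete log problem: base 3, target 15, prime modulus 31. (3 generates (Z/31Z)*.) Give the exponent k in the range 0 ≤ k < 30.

Successive powers of 3 modulo 31:
  3^0=1  3^1=3  3^2=9  3^3=27  3^4=19  3^5=26
  3^6=16  3^7=17  3^8=20  3^9=29  3^10=25  3^11=13
  3^12=8  3^13=24  3^14=10  3^15=30  3^16=28  3^17=22
  3^18=4  3^19=12  3^20=5  3^21=15
So 3^21 ≡ 15 (mod 31), giving k = 21.

21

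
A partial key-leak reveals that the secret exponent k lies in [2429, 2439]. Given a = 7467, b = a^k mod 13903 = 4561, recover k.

Compute 7467^2429 mod 13903 = 12293, then multiply by 7467 repeatedly:
  7467^2429=12293  7467^2430=4225  7467^2431=2168  7467^2432=5364  7467^2433=12348
  7467^2434=11723  7467^2435=2353  7467^2436=10362  7467^2437=2859  7467^2438=7048
  7467^2439=4561
Found 4561 at exponent 2439.

2439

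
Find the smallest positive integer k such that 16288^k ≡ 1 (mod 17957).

The order of 16288 must divide p − 1 = 17956 = 2^2 · 67^2.
Divisors: 1, 2, 4, 67, 134, 268, 4489, 8978, 17956.
Check each in increasing order: 16288^1 ≡ 16288;  16288^2 ≡ 2226;  16288^4 ≡ 16901;  16288^67 ≡ 8906;  16288^134 ≡ 767;  16288^268 ≡ 13665;  16288^4489 ≡ 17956;  16288^8978 ≡ 1.
Smallest exponent giving 1 is 8978.

8978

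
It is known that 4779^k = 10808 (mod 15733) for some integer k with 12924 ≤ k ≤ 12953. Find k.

12945

Compute 4779^12924 mod 15733 = 5188, then multiply by 4779 repeatedly:
  4779^12924=5188  4779^12925=13977  4779^12926=9498  4779^12927=1237  4779^12928=11748
  4779^12929=8348  4779^12930=11937  4779^12931=14798  4779^12932=15540  4779^12933=5900
  4779^12934=2564  4779^12935=13082  4779^12936=11669  4779^12937=8399  4779^12938=3938
  4779^12939=3034  4779^12940=9393  4779^12941=2898  4779^12942=4502  4779^12943=8047
  4779^12944=5161  4779^12945=10808
Found 10808 at exponent 12945.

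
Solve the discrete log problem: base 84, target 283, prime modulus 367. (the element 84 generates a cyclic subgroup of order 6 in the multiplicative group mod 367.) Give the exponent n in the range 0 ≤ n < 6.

4

Successive powers of 84 modulo 367:
  84^0=1  84^1=84  84^2=83  84^3=366  84^4=283
So 84^4 ≡ 283 (mod 367), giving n = 4.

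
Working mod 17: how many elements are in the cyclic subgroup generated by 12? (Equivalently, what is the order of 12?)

The order of 12 must divide p − 1 = 16 = 2^4.
Divisors: 1, 2, 4, 8, 16.
Check each in increasing order: 12^1 ≡ 12;  12^2 ≡ 8;  12^4 ≡ 13;  12^8 ≡ 16;  12^16 ≡ 1.
Smallest exponent giving 1 is 16.

16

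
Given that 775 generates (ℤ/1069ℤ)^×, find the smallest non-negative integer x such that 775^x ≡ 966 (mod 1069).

1033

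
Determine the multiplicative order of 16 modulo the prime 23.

11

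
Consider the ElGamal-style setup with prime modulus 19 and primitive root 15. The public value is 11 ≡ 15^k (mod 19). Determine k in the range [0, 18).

6

Successive powers of 15 modulo 19:
  15^0=1  15^1=15  15^2=16  15^3=12  15^4=9  15^5=2
  15^6=11
So 15^6 ≡ 11 (mod 19), giving k = 6.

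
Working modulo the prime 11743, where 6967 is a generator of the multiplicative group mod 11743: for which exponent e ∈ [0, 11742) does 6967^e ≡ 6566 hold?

7944

Baby-step giant-step with m = ceil(sqrt(11742)) = 109.
Baby table (6967^j mod 11743 for j=0..108):
  0:1  1:6967  2:5270  3:7472  4:705  5:3161  6:4562  7:6896
  8:3819  9:9078  10:10371  11:78  12:3248  13:55  14:7409  15:8018
  16:11698  17:3546  18:9453  19:4307  20:3504  21:10414  22:6084  23:6741
  24:4290  25:2495  26:3025  27:8233  28:6499  29:9268  30:7142  31:3223
  32:2025  33:4832  34:9106  35:5816  36:6722  37:1090  38:8052  39:1973
  40:6581  41:5155  42:4791  43:5291  44:1120  45:5688  46:7414  47:7624
  48:2819  49:5677  50:1235  51:8369  52:2828  53:9665  54:1693  55:5159
  56:9173  57:2885  58:7522  59:8508  60:8315  61:2386  62:6917  63:9210
  64:2318  65:2881  66:3140  67:10914  68:1913  69:11309  70:6016  71:2705
  72:9963  73:11091  74:2057  75:4659  76:1601  77:10060  78:5796  79:8298
  80:1377  81:11271  82:11359  83:2076  84:7859  85:7787  86:11112  87:7448
  88:9642  89:5854  90:1379  91:1719  92:10156  93:5277  94:9269  95:2366
  96:8493  97:9497  98:5537  99:524  100:10378  101:1875  102:4909  103:5387
  104:601  105:6659  106:8403  107:4846  108:957
Giant step factor: 6967^(-109) ≡ 7447 (mod 11743).
Scan 6566·7447^i mod 11743 for i = 0, 1, …:
  i=0: 6566   i=1: 10893   i=2: 11270   i=3: 469
  i=4: 4972   i=5: 805   i=6: 5905   i=7: 8743
  i=8: 5929   i=9: 11326     …   i=71: 11290
  i=72: 8493
Match at i=72, j=96: e = 72·109 + 96 = 7944.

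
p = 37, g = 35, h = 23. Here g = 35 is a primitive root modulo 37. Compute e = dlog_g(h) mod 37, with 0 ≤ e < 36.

Successive powers of 35 modulo 37:
  35^0=1  35^1=35  35^2=4  35^3=29  35^4=16  35^5=5
  35^6=27  35^7=20  35^8=34  35^9=6  35^10=25  35^11=24
  35^12=26  35^13=22  35^14=30  35^15=14  35^16=9  35^17=19
  35^18=36  35^19=2  35^20=33  35^21=8  35^22=21  35^23=32
  35^24=10  35^25=17  35^26=3  35^27=31  35^28=12  35^29=13
  35^30=11  35^31=15  35^32=7  35^33=23
So 35^33 ≡ 23 (mod 37), giving e = 33.

33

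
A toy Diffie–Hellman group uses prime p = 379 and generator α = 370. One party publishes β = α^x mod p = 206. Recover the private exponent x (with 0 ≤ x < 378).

Baby-step giant-step with m = ceil(sqrt(378)) = 20.
Baby table (370^j mod 379 for j=0..19):
  0:1  1:370  2:81  3:29  4:118  5:75  6:83  7:11
  8:280  9:133  10:319  11:161  12:67  13:155  14:121  15:48
  16:326  17:98  18:255  19:358
Giant step factor: 370^(-20) ≡ 377 (mod 379).
Scan 206·377^i mod 379 for i = 0, 1, …:
  i=0: 206   i=1: 346   i=2: 66   i=3: 247
  i=4: 264   i=5: 230   i=6: 298   i=7: 162
  i=8: 55   i=9: 269     …   i=14: 109
  i=15: 161
Match at i=15, j=11: x = 15·20 + 11 = 311.

311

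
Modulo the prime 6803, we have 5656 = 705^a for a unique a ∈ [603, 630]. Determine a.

629

Compute 705^603 mod 6803 = 3569, then multiply by 705 repeatedly:
  705^603=3569  705^604=5838  705^605=6778  705^606=2784  705^607=3456
  705^608=1006  705^609=1718  705^610=256  705^611=3602  705^612=1891
  705^613=6570  705^614=5810  705^615=644  705^616=5022  705^617=2950
  705^618=4835  705^619=372  705^620=3746  705^621=1366  705^622=3807
  705^623=3553  705^624=1361  705^625=282  705^626=1523  705^627=5644
  705^628=6068  705^629=5656
Found 5656 at exponent 629.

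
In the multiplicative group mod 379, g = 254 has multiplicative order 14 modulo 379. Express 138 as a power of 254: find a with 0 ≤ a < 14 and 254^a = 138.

10

Successive powers of 254 modulo 379:
  254^0=1  254^1=254  254^2=86  254^3=241  254^4=195  254^5=260
  254^6=94  254^7=378  254^8=125  254^9=293  254^10=138
So 254^10 ≡ 138 (mod 379), giving a = 10.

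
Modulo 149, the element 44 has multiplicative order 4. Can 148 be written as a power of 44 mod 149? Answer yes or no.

148 ∈ ⟨44⟩ iff 148^4 ≡ 1 (mod 149), since |⟨44⟩| = 4.
148^4 mod 149 = 1.
Since 1 = 1, 148 lies in the subgroup.

yes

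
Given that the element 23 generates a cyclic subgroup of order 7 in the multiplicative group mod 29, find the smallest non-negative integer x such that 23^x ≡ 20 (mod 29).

4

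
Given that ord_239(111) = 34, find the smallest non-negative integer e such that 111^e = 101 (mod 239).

28

Successive powers of 111 modulo 239:
  111^0=1  111^1=111  111^2=132  111^3=73  111^4=216  111^5=76
  111^6=71  111^7=233  111^8=51  111^9=164  111^10=40  111^11=138
  111^12=22  111^13=52  111^14=36  111^15=172  111^16=211  111^17=238
  111^18=128  111^19=107  111^20=166  111^21=23  111^22=163  111^23=168
  111^24=6  111^25=188  111^26=75  111^27=199  111^28=101
So 111^28 ≡ 101 (mod 239), giving e = 28.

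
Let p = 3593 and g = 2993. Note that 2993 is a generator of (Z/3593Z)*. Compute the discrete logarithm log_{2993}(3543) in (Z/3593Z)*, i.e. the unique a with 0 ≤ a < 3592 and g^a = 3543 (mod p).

Baby-step giant-step with m = ceil(sqrt(3592)) = 60.
Baby table (2993^j mod 3593 for j=0..59):
  0:1  1:2993  2:700  3:381  4:1352  5:818  6:1441  7:1313
  8:2660  9:2885  10:826  11:234  12:3320  13:2115  14:2922  15:184
  16:983  17:3045  18:1837  19:851  20:3199  21:2855  22:861  23:792
  24:2669  25:1078  26:3533  27:70  28:1116  29:2291  30:1519  31:1222
  32:3365  33:266  34:2085  35:2957  36:742  37:332  38:2008  39:2448
  40:737  41:3332  42:2101  43:543  44:1163  45:2835  46:2082  47:1164
  48:2235  49:2782  50:1545  51:3587  52:7  53:2986  54:1307  55:2667
  56:2278  57:2133  58:2901  59:2005
Giant step factor: 2993^(-60) ≡ 757 (mod 3593).
Scan 3543·757^i mod 3593 for i = 0, 1, …:
  i=0: 3543   i=1: 1673   i=2: 1725   i=3: 1566
  i=4: 3365
Match at i=4, j=32: a = 4·60 + 32 = 272.

272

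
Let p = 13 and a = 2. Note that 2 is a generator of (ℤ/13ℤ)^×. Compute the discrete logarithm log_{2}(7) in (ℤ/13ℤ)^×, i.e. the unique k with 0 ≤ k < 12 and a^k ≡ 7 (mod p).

Successive powers of 2 modulo 13:
  2^0=1  2^1=2  2^2=4  2^3=8  2^4=3  2^5=6
  2^6=12  2^7=11  2^8=9  2^9=5  2^10=10  2^11=7
So 2^11 ≡ 7 (mod 13), giving k = 11.

11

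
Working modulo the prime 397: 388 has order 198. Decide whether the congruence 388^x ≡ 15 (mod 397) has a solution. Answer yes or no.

no

15 ∈ ⟨388⟩ iff 15^198 ≡ 1 (mod 397), since |⟨388⟩| = 198.
15^198 mod 397 = 396.
Since 396 ≠ 1, 15 does not lie in the subgroup.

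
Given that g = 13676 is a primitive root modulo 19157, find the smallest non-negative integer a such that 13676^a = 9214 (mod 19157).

Baby-step giant-step with m = ceil(sqrt(19156)) = 139.
Baby table (13676^j mod 19157 for j=0..138):
  0:1  1:13676  2:3185  3:14199  4:10172  5:13295  6:3333  7:7605
  8:2627  9:7477  10:14543  11:2094  12:16986  13:2754  14:1042  15:16741
  16:4609  17:6154  18:5403  19:2879  20:5569  21:12569  22:17040  23:13292
  24:619  25:17207  26:17501  27:15275  28:12972  29:11252  30:13328  31:14030
  32:16925  33:11426  34:17484  35:12667  36:16298  37:18910  38:12817  39:17899
  40:17735  41:16240  42:11139  43:500  44:18108  45:2469  46:11410  47:9395
  48:21  49:18998  50:9414  51:10824  52:2885  53:10997  54:12522  55:6449
  56:16853  57:3761  58:18048  59:5660  60:11880  61:363  62:2725  63:6735
  64:1004  65:14292  66:17678  67:2988  68:2007  69:14908  70:13014  71:10934
  72:12999  73:16521  74:3538  75:14263  76:4214  77:6408  78:11690  79:7275
  80:10599  81:10062  82:3181  83:16966  84:16589  85:13970  86:959  87:11896
  88:8452  89:15371  90:4035  91:10500  92:16285  93:13535  94:9726  95:5725
  96:441  97:15818  98:6124  99:16577  100:3114  101:1053  102:13921  103:1330
  104:9087  105:2353  106:15025  107:3918  108:439  109:7623  110:18911  111:7336
  112:1927  113:12777  114:7255  115:5277  116:3833  117:6556  118:5096  119:18887
  120:4781  121:2115  122:16827  123:12168  124:11866  125:469  126:15606  127:18676
  128:11852  129:575  130:9330  131:11460  132:3543  133:6015  134:982  135:775
  136:5079  137:16279  138:8107
Giant step factor: 13676^(-139) ≡ 11573 (mod 19157).
Scan 9214·11573^i mod 19157 for i = 0, 1, …:
  i=0: 9214   i=1: 5760   i=2: 13277   i=3: 15581
  i=4: 13229   i=5: 15630   i=6: 5596   i=7: 11848
  i=8: 10255   i=9: 3500     …   i=94: 6509
  i=95: 3333
Match at i=95, j=6: a = 95·139 + 6 = 13211.

13211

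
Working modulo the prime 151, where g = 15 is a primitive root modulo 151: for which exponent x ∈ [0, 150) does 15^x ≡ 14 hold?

Baby-step giant-step with m = ceil(sqrt(150)) = 13.
Baby table (15^j mod 151 for j=0..12):
  0:1  1:15  2:74  3:53  4:40  5:147  6:91  7:6
  8:90  9:142  10:16  11:89  12:127
Giant step factor: 15^(-13) ≡ 13 (mod 151).
Scan 14·13^i mod 151 for i = 0, 1, …:
  i=0: 14   i=1: 31   i=2: 101   i=3: 105
  i=4: 6
Match at i=4, j=7: x = 4·13 + 7 = 59.

59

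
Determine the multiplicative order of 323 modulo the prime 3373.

The order of 323 must divide p − 1 = 3372 = 2^2 · 3 · 281.
Divisors: 1, 2, 3, 4, 6, 12, 281, 562, 843, 1124, 1686, 3372.
Check each in increasing order: 323^1 ≡ 323;  323^2 ≡ 3139;  323^3 ≡ 1997;  323^4 ≡ 788;  323^6 ≡ 1123;  323^12 ≡ 3000;  323^281 ≡ 654;  323^562 ≡ 2718;  323^843 ≡ 1.
Smallest exponent giving 1 is 843.

843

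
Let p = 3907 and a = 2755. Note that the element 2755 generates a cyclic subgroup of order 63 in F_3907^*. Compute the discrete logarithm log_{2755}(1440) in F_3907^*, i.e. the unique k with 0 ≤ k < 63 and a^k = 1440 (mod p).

Baby-step giant-step with m = ceil(sqrt(63)) = 8.
Baby table (2755^j mod 3907 for j=0..7):
  0:1  1:2755  2:2631  3:920  4:2864  5:2087  6:2488  7:1562
Giant step factor: 2755^(-8) ≡ 1934 (mod 3907).
Scan 1440·1934^i mod 3907 for i = 0, 1, …:
  i=0: 1440   i=1: 3176   i=2: 580   i=3: 411
  i=4: 1753   i=5: 2933   i=6: 3365   i=7: 2755
Match at i=7, j=1: k = 7·8 + 1 = 57.

57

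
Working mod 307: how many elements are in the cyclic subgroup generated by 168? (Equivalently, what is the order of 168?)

9

The order of 168 must divide p − 1 = 306 = 2 · 3^2 · 17.
Divisors: 1, 2, 3, 6, 9, 17, 18, 34, 51, 102, 153, 306.
Check each in increasing order: 168^1 ≡ 168;  168^2 ≡ 287;  168^3 ≡ 17;  168^6 ≡ 289;  168^9 ≡ 1.
Smallest exponent giving 1 is 9.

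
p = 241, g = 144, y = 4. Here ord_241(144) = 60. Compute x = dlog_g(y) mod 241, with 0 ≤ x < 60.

Baby-step giant-step with m = ceil(sqrt(60)) = 8.
Baby table (144^j mod 241 for j=0..7):
  0:1  1:144  2:10  3:235  4:100  5:181  6:36  7:123
Giant step factor: 144^(-8) ≡ 160 (mod 241).
Scan 4·160^i mod 241 for i = 0, 1, …:
  i=0: 4   i=1: 158   i=2: 216   i=3: 97
  i=4: 96   i=5: 177   i=6: 123
Match at i=6, j=7: x = 6·8 + 7 = 55.

55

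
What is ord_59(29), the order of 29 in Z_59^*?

29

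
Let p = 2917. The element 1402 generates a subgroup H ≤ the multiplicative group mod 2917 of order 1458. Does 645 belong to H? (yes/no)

no

645 ∈ ⟨1402⟩ iff 645^1458 ≡ 1 (mod 2917), since |⟨1402⟩| = 1458.
645^1458 mod 2917 = 2916.
Since 2916 ≠ 1, 645 does not lie in the subgroup.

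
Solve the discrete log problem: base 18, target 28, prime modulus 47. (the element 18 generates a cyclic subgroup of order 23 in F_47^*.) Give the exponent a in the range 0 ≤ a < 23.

Successive powers of 18 modulo 47:
  18^0=1  18^1=18  18^2=42  18^3=4  18^4=25  18^5=27
  18^6=16  18^7=6  18^8=14  18^9=17  18^10=24  18^11=9
  18^12=21  18^13=2  18^14=36  18^15=37  18^16=8  18^17=3
  18^18=7  18^19=32  18^20=12  18^21=28
So 18^21 ≡ 28 (mod 47), giving a = 21.

21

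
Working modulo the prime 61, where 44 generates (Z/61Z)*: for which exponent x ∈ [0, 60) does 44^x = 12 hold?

4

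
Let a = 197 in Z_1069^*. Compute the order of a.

The order of 197 must divide p − 1 = 1068 = 2^2 · 3 · 89.
Divisors: 1, 2, 3, 4, 6, 12, 89, 178, 267, 356, 534, 1068.
Check each in increasing order: 197^1 ≡ 197;  197^2 ≡ 325;  197^3 ≡ 954;  197^4 ≡ 863;  197^6 ≡ 397;  197^12 ≡ 466;  197^89 ≡ 283;  197^178 ≡ 983;  197^267 ≡ 249;  197^356 ≡ 982;  197^534 ≡ 1068;  197^1068 ≡ 1.
Smallest exponent giving 1 is 1068.

1068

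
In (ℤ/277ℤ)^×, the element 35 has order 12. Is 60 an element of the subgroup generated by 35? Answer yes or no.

yes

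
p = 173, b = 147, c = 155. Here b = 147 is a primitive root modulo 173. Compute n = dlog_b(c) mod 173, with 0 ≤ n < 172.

49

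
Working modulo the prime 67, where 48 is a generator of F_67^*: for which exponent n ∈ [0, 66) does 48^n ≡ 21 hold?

Baby-step giant-step with m = ceil(sqrt(66)) = 9.
Baby table (48^j mod 67 for j=0..8):
  0:1  1:48  2:26  3:42  4:6  5:20  6:22  7:51
  8:36
Giant step factor: 48^(-9) ≡ 43 (mod 67).
Scan 21·43^i mod 67 for i = 0, 1, …:
  i=0: 21   i=1: 32   i=2: 36
Match at i=2, j=8: n = 2·9 + 8 = 26.

26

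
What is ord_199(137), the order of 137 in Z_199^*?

The order of 137 must divide p − 1 = 198 = 2 · 3^2 · 11.
Divisors: 1, 2, 3, 6, 9, 11, 18, 22, 33, 66, 99, 198.
Check each in increasing order: 137^1 ≡ 137;  137^2 ≡ 63;  137^3 ≡ 74;  137^6 ≡ 103;  137^9 ≡ 60;  137^11 ≡ 198;  137^18 ≡ 18;  137^22 ≡ 1.
Smallest exponent giving 1 is 22.

22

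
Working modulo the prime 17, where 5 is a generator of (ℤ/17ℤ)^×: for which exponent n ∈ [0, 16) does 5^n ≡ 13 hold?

Successive powers of 5 modulo 17:
  5^0=1  5^1=5  5^2=8  5^3=6  5^4=13
So 5^4 ≡ 13 (mod 17), giving n = 4.

4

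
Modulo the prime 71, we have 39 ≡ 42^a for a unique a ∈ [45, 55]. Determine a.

55

Compute 42^45 mod 71 = 23, then multiply by 42 repeatedly:
  42^45=23  42^46=43  42^47=31  42^48=24  42^49=14
  42^50=20  42^51=59  42^52=64  42^53=61  42^54=6
  42^55=39
Found 39 at exponent 55.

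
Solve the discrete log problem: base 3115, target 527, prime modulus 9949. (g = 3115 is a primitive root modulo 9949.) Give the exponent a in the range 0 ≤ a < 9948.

3605

Baby-step giant-step with m = ceil(sqrt(9948)) = 100.
Baby table (3115^j mod 9949 for j=0..99):
  0:1  1:3115  2:2950  3:6323  4:7074  5:8424  6:5247  7:8147
  8:7955  9:6815  10:7508  11:7270  12:2126  13:6405  14:3830  15:1599
  16:6385  17:1224  18:2293  19:9262  20:8979  21:2946  22:3812  23:5223
  24:3030  25:6798  26:4298  27:6865  28:4074  29:5535  30:9857  31:1941
  32:7172  33:5275  34:5826  35:1014  36:4777  37:6600  38:4366  39:9756
  40:5694  41:7692  42:3388  43:7680  44:5804  45:2127  46:9520  47:6780
  48:7922  49:3510  50:9648  51:7540  52:7460  53:6985  54:9761  55:1371
  56:2544  57:5156  58:3254  59:8128  60:8464  61:510  62:6759  63:2201
  64:1254  65:6202  66:8221  67:9638  68:6237  69:7807  70:3449  71:8664
  72:6672  73:9768  74:3278  75:3296  76:9621  77:3027  78:7402  79:5397
  80:7794  81:2750  82:161  83:4065  84:7347  85:3205  86:4728  87:3200
  88:9051  89:8348  90:7283  91:2825  92:4959  93:6437  94:4020  95:6458
  96:9741  97:8714  98:3238  99:8033
Giant step factor: 3115^(-100) ≡ 2919 (mod 9949).
Scan 527·2919^i mod 9949 for i = 0, 1, …:
  i=0: 527   i=1: 6167   i=2: 3732   i=3: 9502
  i=4: 8475   i=5: 5311   i=6: 2267   i=7: 1288
  i=8: 8899   i=9: 9291     …   i=35: 5187
  i=36: 8424
Match at i=36, j=5: a = 36·100 + 5 = 3605.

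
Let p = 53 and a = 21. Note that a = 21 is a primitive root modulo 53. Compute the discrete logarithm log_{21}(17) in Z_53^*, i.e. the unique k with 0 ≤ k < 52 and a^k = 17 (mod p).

Baby-step giant-step with m = ceil(sqrt(52)) = 8.
Baby table (21^j mod 53 for j=0..7):
  0:1  1:21  2:17  3:39  4:24  5:27  6:37  7:35
Giant step factor: 21^(-8) ≡ 15 (mod 53).
Scan 17·15^i mod 53 for i = 0, 1, …:
  i=0: 17
Match at i=0, j=2: k = 0·8 + 2 = 2.

2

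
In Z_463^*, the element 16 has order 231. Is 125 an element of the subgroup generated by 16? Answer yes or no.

no

125 ∈ ⟨16⟩ iff 125^231 ≡ 1 (mod 463), since |⟨16⟩| = 231.
125^231 mod 463 = 462.
Since 462 ≠ 1, 125 does not lie in the subgroup.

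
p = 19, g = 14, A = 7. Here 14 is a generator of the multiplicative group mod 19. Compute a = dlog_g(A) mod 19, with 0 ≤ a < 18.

Successive powers of 14 modulo 19:
  14^0=1  14^1=14  14^2=6  14^3=8  14^4=17  14^5=10
  14^6=7
So 14^6 ≡ 7 (mod 19), giving a = 6.

6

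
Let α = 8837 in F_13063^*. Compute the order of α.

4354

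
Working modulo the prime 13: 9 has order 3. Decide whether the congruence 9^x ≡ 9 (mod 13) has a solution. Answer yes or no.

⟨9⟩ has order 3; its elements mod 13 are {1, 3, 9}.
9 is in this set.

yes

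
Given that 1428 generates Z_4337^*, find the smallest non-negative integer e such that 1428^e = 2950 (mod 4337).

2193

Baby-step giant-step with m = ceil(sqrt(4336)) = 66.
Baby table (1428^j mod 4337 for j=0..65):
  0:1  1:1428  2:794  3:1875  4:1571  5:1159  6:2655  7:802
  8:288  9:3586  10:3148  11:2212  12:1400  13:4180  14:1328  15:1115
  16:541  17:562  18:191  19:3854  20:4196  21:2491  22:808  23:182
  24:4013  25:1387  26:2964  27:4017  28:2762  29:1803  30:2843  31:372
  32:2102  33:452  34:3580  35:3254  36:1785  37:3161  38:3428  39:3048
  40:2533  41:66  42:3171  43:360  44:2314  45:3935  46:2765  47:1750
  48:888  49:1660  50:2478  51:3929  52:2871  53:1323  54:2649  55:908
  56:4198  57:1010  58:2396  59:3932  60:2818  61:3705  62:3937  63:1284
  64:3338  65:301
Giant step factor: 1428^(-66) ≡ 485 (mod 4337).
Scan 2950·485^i mod 4337 for i = 0, 1, …:
  i=0: 2950   i=1: 3877   i=2: 2424   i=3: 313
  i=4: 10   i=5: 513   i=6: 1596   i=7: 2074
  i=8: 4043   i=9: 531     …   i=32: 2372
  i=33: 1115
Match at i=33, j=15: e = 33·66 + 15 = 2193.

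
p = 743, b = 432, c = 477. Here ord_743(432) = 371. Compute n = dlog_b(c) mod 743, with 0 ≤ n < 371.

52

Baby-step giant-step with m = ceil(sqrt(371)) = 20.
Baby table (432^j mod 743 for j=0..19):
  0:1  1:432  2:131  3:124  4:72  5:641  6:516  7:12
  8:726  9:86  10:2  11:121  12:262  13:248  14:144  15:539
  16:289  17:24  18:709  19:172
Giant step factor: 432^(-20) ≡ 186 (mod 743).
Scan 477·186^i mod 743 for i = 0, 1, …:
  i=0: 477   i=1: 305   i=2: 262
Match at i=2, j=12: n = 2·20 + 12 = 52.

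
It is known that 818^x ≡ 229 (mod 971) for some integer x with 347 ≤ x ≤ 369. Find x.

360

Compute 818^347 mod 971 = 589, then multiply by 818 repeatedly:
  818^347=589  818^348=186  818^349=672  818^350=110  818^351=648
  818^352=869  818^353=70  818^354=942  818^355=553  818^356=839
  818^357=776  818^358=705  818^359=887  818^360=229
Found 229 at exponent 360.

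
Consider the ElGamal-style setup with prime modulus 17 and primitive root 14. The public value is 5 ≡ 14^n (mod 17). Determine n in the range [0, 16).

13

Successive powers of 14 modulo 17:
  14^0=1  14^1=14  14^2=9  14^3=7  14^4=13  14^5=12
  14^6=15  14^7=6  14^8=16  14^9=3  14^10=8  14^11=10
  14^12=4  14^13=5
So 14^13 ≡ 5 (mod 17), giving n = 13.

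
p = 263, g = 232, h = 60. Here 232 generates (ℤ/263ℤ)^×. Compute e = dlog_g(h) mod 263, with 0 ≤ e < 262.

Baby-step giant-step with m = ceil(sqrt(262)) = 17.
Baby table (232^j mod 263 for j=0..16):
  0:1  1:232  2:172  3:191  4:128  5:240  6:187  7:252
  8:78  9:212  10:3  11:170  12:253  13:47  14:121  15:194
  16:35
Giant step factor: 232^(-17) ≡ 255 (mod 263).
Scan 60·255^i mod 263 for i = 0, 1, …:
  i=0: 60   i=1: 46   i=2: 158   i=3: 51
  i=4: 118   i=5: 108   i=6: 188   i=7: 74
  i=8: 197   i=9: 2   i=10: 247   i=11: 128
Match at i=11, j=4: e = 11·17 + 4 = 191.

191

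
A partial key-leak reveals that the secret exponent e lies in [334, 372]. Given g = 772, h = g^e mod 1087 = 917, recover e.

Compute 772^334 mod 1087 = 284, then multiply by 772 repeatedly:
  772^334=284  772^335=761  772^336=512  772^337=683  772^338=81
  772^339=573  772^340=1034  772^341=390  772^342=1068  772^343=550
  772^344=670  772^345=915  772^346=917
Found 917 at exponent 346.

346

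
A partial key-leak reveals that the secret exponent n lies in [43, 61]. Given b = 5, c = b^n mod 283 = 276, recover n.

49

Compute 5^43 mod 283 = 231, then multiply by 5 repeatedly:
  5^43=231  5^44=23  5^45=115  5^46=9  5^47=45
  5^48=225  5^49=276
Found 276 at exponent 49.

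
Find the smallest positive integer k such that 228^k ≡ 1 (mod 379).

54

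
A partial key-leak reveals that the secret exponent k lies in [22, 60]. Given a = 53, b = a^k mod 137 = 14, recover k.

44

Compute 53^22 mod 137 = 39, then multiply by 53 repeatedly:
  53^22=39  53^23=12  53^24=88  53^25=6  53^26=44
  53^27=3  53^28=22  53^29=70  53^30=11  53^31=35
  53^32=74  53^33=86  53^34=37  53^35=43  53^36=87
  53^37=90  53^38=112  53^39=45  53^40=56  53^41=91
  53^42=28  53^43=114  53^44=14
Found 14 at exponent 44.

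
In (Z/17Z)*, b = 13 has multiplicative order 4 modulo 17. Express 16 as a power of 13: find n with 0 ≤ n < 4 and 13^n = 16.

2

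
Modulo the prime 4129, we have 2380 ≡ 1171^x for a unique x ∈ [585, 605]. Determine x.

Compute 1171^585 mod 4129 = 372, then multiply by 1171 repeatedly:
  1171^585=372  1171^586=2067  1171^587=863  1171^588=3097  1171^589=1325
  1171^590=3200  1171^591=2197  1171^592=320  1171^593=3110  1171^594=32
  1171^595=311  1171^596=829  1171^597=444  1171^598=3799  1171^599=1696
  1171^600=4096  1171^601=2647  1171^602=2887  1171^603=3155  1171^604=3179
  1171^605=2380
Found 2380 at exponent 605.

605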